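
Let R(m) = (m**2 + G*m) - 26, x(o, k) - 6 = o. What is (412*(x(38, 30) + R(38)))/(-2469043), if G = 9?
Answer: -743248/2469043 ≈ -0.30103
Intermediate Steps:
x(o, k) = 6 + o
R(m) = -26 + m**2 + 9*m (R(m) = (m**2 + 9*m) - 26 = -26 + m**2 + 9*m)
(412*(x(38, 30) + R(38)))/(-2469043) = (412*((6 + 38) + (-26 + 38**2 + 9*38)))/(-2469043) = (412*(44 + (-26 + 1444 + 342)))*(-1/2469043) = (412*(44 + 1760))*(-1/2469043) = (412*1804)*(-1/2469043) = 743248*(-1/2469043) = -743248/2469043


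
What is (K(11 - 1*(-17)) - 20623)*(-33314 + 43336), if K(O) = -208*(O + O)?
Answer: -323419962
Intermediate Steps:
K(O) = -416*O
(K(11 - 1*(-17)) - 20623)*(-33314 + 43336) = (-416*(11 - 1*(-17)) - 20623)*(-33314 + 43336) = (-416*(11 + 17) - 20623)*10022 = (-416*28 - 20623)*10022 = (-11648 - 20623)*10022 = -32271*10022 = -323419962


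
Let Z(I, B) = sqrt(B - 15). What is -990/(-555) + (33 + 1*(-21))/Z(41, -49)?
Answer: 66/37 - 3*I/2 ≈ 1.7838 - 1.5*I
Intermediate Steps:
Z(I, B) = sqrt(-15 + B)
-990/(-555) + (33 + 1*(-21))/Z(41, -49) = -990/(-555) + (33 + 1*(-21))/(sqrt(-15 - 49)) = -990*(-1/555) + (33 - 21)/(sqrt(-64)) = 66/37 + 12/((8*I)) = 66/37 + 12*(-I/8) = 66/37 - 3*I/2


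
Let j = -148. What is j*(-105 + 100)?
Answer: 740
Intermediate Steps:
j*(-105 + 100) = -148*(-105 + 100) = -148*(-5) = 740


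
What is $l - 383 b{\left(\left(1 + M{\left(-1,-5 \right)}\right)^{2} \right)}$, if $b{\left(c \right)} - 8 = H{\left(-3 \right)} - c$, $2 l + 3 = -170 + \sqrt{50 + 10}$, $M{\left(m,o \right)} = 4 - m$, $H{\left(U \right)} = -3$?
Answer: $\frac{23573}{2} + \sqrt{15} \approx 11790.0$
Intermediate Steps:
$l = - \frac{173}{2} + \sqrt{15}$ ($l = - \frac{3}{2} + \frac{-170 + \sqrt{50 + 10}}{2} = - \frac{3}{2} + \frac{-170 + \sqrt{60}}{2} = - \frac{3}{2} + \frac{-170 + 2 \sqrt{15}}{2} = - \frac{3}{2} - \left(85 - \sqrt{15}\right) = - \frac{173}{2} + \sqrt{15} \approx -82.627$)
$b{\left(c \right)} = 5 - c$ ($b{\left(c \right)} = 8 - \left(3 + c\right) = 5 - c$)
$l - 383 b{\left(\left(1 + M{\left(-1,-5 \right)}\right)^{2} \right)} = \left(- \frac{173}{2} + \sqrt{15}\right) - 383 \left(5 - \left(1 + \left(4 - -1\right)\right)^{2}\right) = \left(- \frac{173}{2} + \sqrt{15}\right) - 383 \left(5 - \left(1 + \left(4 + 1\right)\right)^{2}\right) = \left(- \frac{173}{2} + \sqrt{15}\right) - 383 \left(5 - \left(1 + 5\right)^{2}\right) = \left(- \frac{173}{2} + \sqrt{15}\right) - 383 \left(5 - 6^{2}\right) = \left(- \frac{173}{2} + \sqrt{15}\right) - 383 \left(5 - 36\right) = \left(- \frac{173}{2} + \sqrt{15}\right) - -11873 = \left(- \frac{173}{2} + \sqrt{15}\right) + 11873 = \frac{23573}{2} + \sqrt{15}$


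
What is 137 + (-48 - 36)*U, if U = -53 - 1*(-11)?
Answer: 3665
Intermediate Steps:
U = -42 (U = -53 + 11 = -42)
137 + (-48 - 36)*U = 137 + (-48 - 36)*(-42) = 137 - 84*(-42) = 137 + 3528 = 3665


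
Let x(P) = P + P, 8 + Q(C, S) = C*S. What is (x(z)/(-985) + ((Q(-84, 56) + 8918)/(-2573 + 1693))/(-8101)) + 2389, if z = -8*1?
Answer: 1677554911019/702194680 ≈ 2389.0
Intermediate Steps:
Q(C, S) = -8 + C*S
z = -8
x(P) = 2*P
(x(z)/(-985) + ((Q(-84, 56) + 8918)/(-2573 + 1693))/(-8101)) + 2389 = ((2*(-8))/(-985) + (((-8 - 84*56) + 8918)/(-2573 + 1693))/(-8101)) + 2389 = (-16*(-1/985) + (((-8 - 4704) + 8918)/(-880))*(-1/8101)) + 2389 = (16/985 + ((-4712 + 8918)*(-1/880))*(-1/8101)) + 2389 = (16/985 + (4206*(-1/880))*(-1/8101)) + 2389 = (16/985 - 2103/440*(-1/8101)) + 2389 = (16/985 + 2103/3564440) + 2389 = 11820499/702194680 + 2389 = 1677554911019/702194680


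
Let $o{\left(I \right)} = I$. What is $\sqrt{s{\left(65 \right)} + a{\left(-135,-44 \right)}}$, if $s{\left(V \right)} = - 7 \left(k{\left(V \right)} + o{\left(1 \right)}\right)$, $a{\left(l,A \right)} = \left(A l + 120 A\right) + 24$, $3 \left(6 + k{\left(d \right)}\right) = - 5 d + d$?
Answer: $\frac{\sqrt{11931}}{3} \approx 36.41$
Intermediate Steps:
$k{\left(d \right)} = -6 - \frac{4 d}{3}$ ($k{\left(d \right)} = -6 + \frac{- 5 d + d}{3} = -6 + \frac{\left(-4\right) d}{3} = -6 - \frac{4 d}{3}$)
$a{\left(l,A \right)} = 24 + 120 A + A l$ ($a{\left(l,A \right)} = \left(120 A + A l\right) + 24 = 24 + 120 A + A l$)
$s{\left(V \right)} = 35 + \frac{28 V}{3}$ ($s{\left(V \right)} = - 7 \left(\left(-6 - \frac{4 V}{3}\right) + 1\right) = - 7 \left(-5 - \frac{4 V}{3}\right) = 35 + \frac{28 V}{3}$)
$\sqrt{s{\left(65 \right)} + a{\left(-135,-44 \right)}} = \sqrt{\left(35 + \frac{28}{3} \cdot 65\right) + \left(24 + 120 \left(-44\right) - -5940\right)} = \sqrt{\left(35 + \frac{1820}{3}\right) + \left(24 - 5280 + 5940\right)} = \sqrt{\frac{1925}{3} + 684} = \sqrt{\frac{3977}{3}} = \frac{\sqrt{11931}}{3}$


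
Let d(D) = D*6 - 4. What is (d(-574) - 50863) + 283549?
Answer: 229238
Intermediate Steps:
d(D) = -4 + 6*D (d(D) = 6*D - 4 = -4 + 6*D)
(d(-574) - 50863) + 283549 = ((-4 + 6*(-574)) - 50863) + 283549 = ((-4 - 3444) - 50863) + 283549 = (-3448 - 50863) + 283549 = -54311 + 283549 = 229238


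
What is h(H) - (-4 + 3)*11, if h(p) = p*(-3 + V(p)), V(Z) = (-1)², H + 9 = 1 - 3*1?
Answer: 33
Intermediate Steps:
H = -11 (H = -9 + (1 - 3*1) = -9 + (1 - 3) = -9 - 2 = -11)
V(Z) = 1
h(p) = -2*p (h(p) = p*(-3 + 1) = p*(-2) = -2*p)
h(H) - (-4 + 3)*11 = -2*(-11) - (-4 + 3)*11 = 22 - (-1)*11 = 22 - 1*(-11) = 22 + 11 = 33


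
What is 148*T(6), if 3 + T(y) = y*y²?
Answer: 31524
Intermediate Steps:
T(y) = -3 + y³ (T(y) = -3 + y*y² = -3 + y³)
148*T(6) = 148*(-3 + 6³) = 148*(-3 + 216) = 148*213 = 31524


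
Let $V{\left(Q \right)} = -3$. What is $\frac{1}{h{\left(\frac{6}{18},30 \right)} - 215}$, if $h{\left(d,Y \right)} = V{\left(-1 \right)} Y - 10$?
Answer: $- \frac{1}{315} \approx -0.0031746$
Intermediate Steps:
$h{\left(d,Y \right)} = -10 - 3 Y$ ($h{\left(d,Y \right)} = - 3 Y - 10 = -10 - 3 Y$)
$\frac{1}{h{\left(\frac{6}{18},30 \right)} - 215} = \frac{1}{\left(-10 - 90\right) - 215} = \frac{1}{-100 - 215} = \frac{1}{-315} = - \frac{1}{315}$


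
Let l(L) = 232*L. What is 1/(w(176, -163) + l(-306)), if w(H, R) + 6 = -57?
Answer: -1/71055 ≈ -1.4074e-5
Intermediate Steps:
w(H, R) = -63 (w(H, R) = -6 - 57 = -63)
1/(w(176, -163) + l(-306)) = 1/(-63 + 232*(-306)) = 1/(-63 - 70992) = 1/(-71055) = -1/71055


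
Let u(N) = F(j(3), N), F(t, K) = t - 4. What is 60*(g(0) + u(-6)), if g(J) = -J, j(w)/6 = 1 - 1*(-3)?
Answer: 1200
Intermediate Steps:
j(w) = 24 (j(w) = 6*(1 - 1*(-3)) = 6*(1 + 3) = 6*4 = 24)
F(t, K) = -4 + t
u(N) = 20 (u(N) = -4 + 24 = 20)
60*(g(0) + u(-6)) = 60*(-1*0 + 20) = 60*(0 + 20) = 60*20 = 1200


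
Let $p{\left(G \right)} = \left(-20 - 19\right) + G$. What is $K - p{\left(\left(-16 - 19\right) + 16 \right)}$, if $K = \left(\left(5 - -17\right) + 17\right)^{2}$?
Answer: $1579$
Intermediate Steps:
$K = 1521$ ($K = \left(\left(5 + 17\right) + 17\right)^{2} = \left(22 + 17\right)^{2} = 39^{2} = 1521$)
$p{\left(G \right)} = -39 + G$
$K - p{\left(\left(-16 - 19\right) + 16 \right)} = 1521 - \left(-39 + \left(\left(-16 - 19\right) + 16\right)\right) = 1521 - \left(-39 + \left(-35 + 16\right)\right) = 1521 - \left(-39 - 19\right) = 1521 - -58 = 1521 + 58 = 1579$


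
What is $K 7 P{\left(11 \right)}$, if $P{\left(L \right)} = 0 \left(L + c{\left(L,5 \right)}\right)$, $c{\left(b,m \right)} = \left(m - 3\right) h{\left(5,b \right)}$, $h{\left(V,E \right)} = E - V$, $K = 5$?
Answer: $0$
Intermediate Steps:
$c{\left(b,m \right)} = \left(-5 + b\right) \left(-3 + m\right)$ ($c{\left(b,m \right)} = \left(m - 3\right) \left(b - 5\right) = \left(-3 + m\right) \left(b - 5\right) = \left(-3 + m\right) \left(-5 + b\right) = \left(-5 + b\right) \left(-3 + m\right)$)
$P{\left(L \right)} = 0$ ($P{\left(L \right)} = 0 \left(L + \left(-5 + L\right) \left(-3 + 5\right)\right) = 0 \left(L + \left(-5 + L\right) 2\right) = 0 \left(L + \left(-10 + 2 L\right)\right) = 0 \left(-10 + 3 L\right) = 0$)
$K 7 P{\left(11 \right)} = 5 \cdot 7 \cdot 0 = 35 \cdot 0 = 0$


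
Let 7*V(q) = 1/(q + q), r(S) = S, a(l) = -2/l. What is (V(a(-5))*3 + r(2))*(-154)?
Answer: -781/2 ≈ -390.50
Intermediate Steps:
V(q) = 1/(14*q) (V(q) = 1/(7*(q + q)) = 1/(7*((2*q))) = (1/(2*q))/7 = 1/(14*q))
(V(a(-5))*3 + r(2))*(-154) = ((1/(14*((-2/(-5)))))*3 + 2)*(-154) = ((1/(14*((-2*(-1/5)))))*3 + 2)*(-154) = ((1/(14*(2/5)))*3 + 2)*(-154) = (((1/14)*(5/2))*3 + 2)*(-154) = ((5/28)*3 + 2)*(-154) = (15/28 + 2)*(-154) = (71/28)*(-154) = -781/2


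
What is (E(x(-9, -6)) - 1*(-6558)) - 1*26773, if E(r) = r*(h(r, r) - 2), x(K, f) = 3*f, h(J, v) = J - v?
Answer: -20179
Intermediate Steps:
E(r) = -2*r (E(r) = r*((r - r) - 2) = r*(0 - 2) = r*(-2) = -2*r)
(E(x(-9, -6)) - 1*(-6558)) - 1*26773 = (-6*(-6) - 1*(-6558)) - 1*26773 = (-2*(-18) + 6558) - 26773 = (36 + 6558) - 26773 = 6594 - 26773 = -20179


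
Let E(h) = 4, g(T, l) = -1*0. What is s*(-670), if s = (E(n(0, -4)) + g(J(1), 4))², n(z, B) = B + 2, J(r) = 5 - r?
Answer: -10720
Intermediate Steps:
n(z, B) = 2 + B
g(T, l) = 0
s = 16 (s = (4 + 0)² = 4² = 16)
s*(-670) = 16*(-670) = -10720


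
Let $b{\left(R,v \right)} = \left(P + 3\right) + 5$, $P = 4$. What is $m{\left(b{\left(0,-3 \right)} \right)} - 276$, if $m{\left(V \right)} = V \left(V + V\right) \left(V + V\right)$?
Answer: $6636$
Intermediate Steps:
$b{\left(R,v \right)} = 12$ ($b{\left(R,v \right)} = \left(4 + 3\right) + 5 = 7 + 5 = 12$)
$m{\left(V \right)} = 4 V^{3}$ ($m{\left(V \right)} = V 2 V 2 V = V 4 V^{2} = 4 V^{3}$)
$m{\left(b{\left(0,-3 \right)} \right)} - 276 = 4 \cdot 12^{3} - 276 = 4 \cdot 1728 - 276 = 6912 - 276 = 6636$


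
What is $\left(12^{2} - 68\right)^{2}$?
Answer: $5776$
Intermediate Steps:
$\left(12^{2} - 68\right)^{2} = \left(144 - 68\right)^{2} = 76^{2} = 5776$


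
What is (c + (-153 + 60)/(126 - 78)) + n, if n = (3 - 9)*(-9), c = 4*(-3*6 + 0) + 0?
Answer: -319/16 ≈ -19.938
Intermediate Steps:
c = -72 (c = 4*(-18 + 0) + 0 = 4*(-18) + 0 = -72 + 0 = -72)
n = 54 (n = -6*(-9) = 54)
(c + (-153 + 60)/(126 - 78)) + n = (-72 + (-153 + 60)/(126 - 78)) + 54 = (-72 - 93/48) + 54 = (-72 - 93*1/48) + 54 = (-72 - 31/16) + 54 = -1183/16 + 54 = -319/16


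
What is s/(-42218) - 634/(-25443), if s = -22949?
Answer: 55514329/97650234 ≈ 0.56850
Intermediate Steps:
s/(-42218) - 634/(-25443) = -22949/(-42218) - 634/(-25443) = -22949*(-1/42218) - 634*(-1/25443) = 22949/42218 + 634/25443 = 55514329/97650234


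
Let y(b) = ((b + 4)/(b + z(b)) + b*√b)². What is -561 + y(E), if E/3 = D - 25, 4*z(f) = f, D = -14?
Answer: -548303792846/342225 - 2712*I*√13/5 ≈ -1.6022e+6 - 1955.7*I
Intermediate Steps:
z(f) = f/4
E = -117 (E = 3*(-14 - 25) = 3*(-39) = -117)
y(b) = (b^(3/2) + 4*(4 + b)/(5*b))² (y(b) = ((b + 4)/(b + b/4) + b*√b)² = ((4 + b)/((5*b/4)) + b^(3/2))² = ((4 + b)*(4/(5*b)) + b^(3/2))² = (4*(4 + b)/(5*b) + b^(3/2))² = (b^(3/2) + 4*(4 + b)/(5*b))²)
-561 + y(E) = -561 + (1/25)*(16 + 4*(-117) + 5*(-117)^(5/2))²/(-117)² = -561 + (1/25)*(1/13689)*(16 - 468 + 5*(41067*I*√13))² = -561 + (1/25)*(1/13689)*(16 - 468 + 205335*I*√13)² = -561 + (1/25)*(1/13689)*(-452 + 205335*I*√13)² = -561 + (-452 + 205335*I*√13)²/342225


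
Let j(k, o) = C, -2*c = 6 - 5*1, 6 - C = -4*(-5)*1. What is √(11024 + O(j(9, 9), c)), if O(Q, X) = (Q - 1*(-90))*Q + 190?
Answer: 5*√406 ≈ 100.75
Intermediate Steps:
C = -14 (C = 6 - (-4*(-5)) = 6 - 20 = -14)
c = -½ (c = -(6 - 5*1)/2 = -(6 - 5)/2 = -½*1 = -½ ≈ -0.50000)
j(k, o) = -14
O(Q, X) = 190 + Q*(90 + Q) (O(Q, X) = (Q + 90)*Q + 190 = (90 + Q)*Q + 190 = Q*(90 + Q) + 190 = 190 + Q*(90 + Q))
√(11024 + O(j(9, 9), c)) = √(11024 + (190 + (-14)² + 90*(-14))) = √(11024 + (190 + 196 - 1260)) = √(11024 - 874) = √10150 = 5*√406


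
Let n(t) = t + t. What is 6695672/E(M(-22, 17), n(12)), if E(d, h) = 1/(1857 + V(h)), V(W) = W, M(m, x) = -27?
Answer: 12594559032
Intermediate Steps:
n(t) = 2*t
E(d, h) = 1/(1857 + h)
6695672/E(M(-22, 17), n(12)) = 6695672/(1/(1857 + 2*12)) = 6695672/(1/(1857 + 24)) = 6695672/(1/1881) = 6695672*1881 = 12594559032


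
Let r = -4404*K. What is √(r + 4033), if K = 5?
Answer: I*√17987 ≈ 134.12*I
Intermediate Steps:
r = -22020 (r = -4404*5 = -22020)
√(r + 4033) = √(-22020 + 4033) = √(-17987) = I*√17987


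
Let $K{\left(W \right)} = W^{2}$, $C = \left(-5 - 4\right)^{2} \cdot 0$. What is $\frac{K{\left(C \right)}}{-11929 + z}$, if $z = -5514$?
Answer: $0$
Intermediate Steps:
$C = 0$ ($C = \left(-9\right)^{2} \cdot 0 = 81 \cdot 0 = 0$)
$\frac{K{\left(C \right)}}{-11929 + z} = \frac{0^{2}}{-11929 - 5514} = \frac{0}{-17443} = 0 \left(- \frac{1}{17443}\right) = 0$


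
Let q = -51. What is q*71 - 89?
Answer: -3710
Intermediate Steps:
q*71 - 89 = -51*71 - 89 = -3621 - 89 = -3710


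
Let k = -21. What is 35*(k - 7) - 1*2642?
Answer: -3622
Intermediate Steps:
35*(k - 7) - 1*2642 = 35*(-21 - 7) - 1*2642 = 35*(-28) - 2642 = -980 - 2642 = -3622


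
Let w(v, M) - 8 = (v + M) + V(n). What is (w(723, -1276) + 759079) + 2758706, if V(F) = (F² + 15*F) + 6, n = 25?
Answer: 3518246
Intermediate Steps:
V(F) = 6 + F² + 15*F
w(v, M) = 1014 + M + v (w(v, M) = 8 + ((v + M) + (6 + 25² + 15*25)) = 8 + ((M + v) + (6 + 625 + 375)) = 8 + ((M + v) + 1006) = 8 + (1006 + M + v) = 1014 + M + v)
(w(723, -1276) + 759079) + 2758706 = ((1014 - 1276 + 723) + 759079) + 2758706 = (461 + 759079) + 2758706 = 759540 + 2758706 = 3518246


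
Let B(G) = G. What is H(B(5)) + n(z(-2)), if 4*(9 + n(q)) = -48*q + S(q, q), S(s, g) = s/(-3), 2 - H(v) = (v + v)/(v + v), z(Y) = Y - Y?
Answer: -8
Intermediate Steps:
z(Y) = 0
H(v) = 1 (H(v) = 2 - (v + v)/(v + v) = 2 - 2*v/(2*v) = 2 - 2*v*1/(2*v) = 2 - 1*1 = 2 - 1 = 1)
S(s, g) = -s/3 (S(s, g) = s*(-⅓) = -s/3)
n(q) = -9 - 145*q/12 (n(q) = -9 + (-48*q - q/3)/4 = -9 + (-145*q/3)/4 = -9 - 145*q/12)
H(B(5)) + n(z(-2)) = 1 + (-9 - 145/12*0) = 1 + (-9 + 0) = 1 - 9 = -8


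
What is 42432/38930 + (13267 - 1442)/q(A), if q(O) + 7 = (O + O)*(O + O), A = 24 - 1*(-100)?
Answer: 90287881/70414065 ≈ 1.2822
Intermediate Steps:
A = 124 (A = 24 + 100 = 124)
q(O) = -7 + 4*O² (q(O) = -7 + (O + O)*(O + O) = -7 + (2*O)*(2*O) = -7 + 4*O²)
42432/38930 + (13267 - 1442)/q(A) = 42432/38930 + (13267 - 1442)/(-7 + 4*124²) = 42432*(1/38930) + 11825/(-7 + 4*15376) = 1248/1145 + 11825/(-7 + 61504) = 1248/1145 + 11825/61497 = 90287881/70414065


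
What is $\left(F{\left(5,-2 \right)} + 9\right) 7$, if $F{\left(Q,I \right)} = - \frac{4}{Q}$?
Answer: $\frac{287}{5} \approx 57.4$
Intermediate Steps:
$\left(F{\left(5,-2 \right)} + 9\right) 7 = \left(- \frac{4}{5} + 9\right) 7 = \frac{41}{5} \cdot 7 = \frac{287}{5}$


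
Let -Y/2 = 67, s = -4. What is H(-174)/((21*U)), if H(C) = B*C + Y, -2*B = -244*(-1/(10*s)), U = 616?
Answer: -6647/129360 ≈ -0.051384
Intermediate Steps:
Y = -134 (Y = -2*67 = -134)
B = 61/20 (B = -(-122)/((5*(-4))*(-2)) = -(-122)/((-20*(-2))) = -(-122)/40 = -½*(-61/10) = 61/20 ≈ 3.0500)
H(C) = -134 + 61*C/20 (H(C) = 61*C/20 - 134 = -134 + 61*C/20)
H(-174)/((21*U)) = (-134 + (61/20)*(-174))/((21*616)) = (-134 - 5307/10)/12936 = -6647/10*1/12936 = -6647/129360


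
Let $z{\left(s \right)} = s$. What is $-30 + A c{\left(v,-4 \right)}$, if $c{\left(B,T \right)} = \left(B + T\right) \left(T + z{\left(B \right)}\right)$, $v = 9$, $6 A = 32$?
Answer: $\frac{310}{3} \approx 103.33$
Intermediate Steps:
$A = \frac{16}{3}$ ($A = \frac{1}{6} \cdot 32 = \frac{16}{3} \approx 5.3333$)
$c{\left(B,T \right)} = \left(B + T\right)^{2}$ ($c{\left(B,T \right)} = \left(B + T\right) \left(T + B\right) = \left(B + T\right) \left(B + T\right) = \left(B + T\right)^{2}$)
$-30 + A c{\left(v,-4 \right)} = -30 + \frac{16 \left(9^{2} + \left(-4\right)^{2} + 2 \cdot 9 \left(-4\right)\right)}{3} = -30 + \frac{16 \left(81 + 16 - 72\right)}{3} = -30 + \frac{16}{3} \cdot 25 = -30 + \frac{400}{3} = \frac{310}{3}$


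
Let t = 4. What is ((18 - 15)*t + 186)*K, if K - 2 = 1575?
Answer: 312246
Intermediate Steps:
K = 1577 (K = 2 + 1575 = 1577)
((18 - 15)*t + 186)*K = ((18 - 15)*4 + 186)*1577 = (3*4 + 186)*1577 = (12 + 186)*1577 = 198*1577 = 312246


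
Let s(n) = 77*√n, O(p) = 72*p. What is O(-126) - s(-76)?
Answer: -9072 - 154*I*√19 ≈ -9072.0 - 671.27*I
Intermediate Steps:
O(-126) - s(-76) = 72*(-126) - 77*√(-76) = -9072 - 77*2*I*√19 = -9072 - 154*I*√19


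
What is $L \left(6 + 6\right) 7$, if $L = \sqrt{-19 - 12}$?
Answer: $84 i \sqrt{31} \approx 467.69 i$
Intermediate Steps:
$L = i \sqrt{31}$ ($L = \sqrt{-31} = i \sqrt{31} \approx 5.5678 i$)
$L \left(6 + 6\right) 7 = i \sqrt{31} \left(6 + 6\right) 7 = i \sqrt{31} \cdot 12 \cdot 7 = i \sqrt{31} \cdot 84 = 84 i \sqrt{31}$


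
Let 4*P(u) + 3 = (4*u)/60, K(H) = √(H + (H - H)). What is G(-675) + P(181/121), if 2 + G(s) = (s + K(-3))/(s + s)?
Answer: -8077/3630 - I*√3/1350 ≈ -2.2251 - 0.001283*I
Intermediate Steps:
K(H) = √H (K(H) = √(H + 0) = √H)
P(u) = -¾ + u/60 (P(u) = -¾ + ((4*u)/60)/4 = -¾ + ((4*u)*(1/60))/4 = -¾ + (u/15)/4 = -¾ + u/60)
G(s) = -2 + (s + I*√3)/(2*s) (G(s) = -2 + (s + √(-3))/(s + s) = -2 + (s + I*√3)/((2*s)) = -2 + (s + I*√3)*(1/(2*s)) = -2 + (s + I*√3)/(2*s))
G(-675) + P(181/121) = (½)*(-3*(-675) + I*√3)/(-675) + (-¾ + (181/121)/60) = (½)*(-1/675)*(2025 + I*√3) + (-¾ + (181*(1/121))/60) = (-3/2 - I*√3/1350) + (-¾ + (1/60)*(181/121)) = (-3/2 - I*√3/1350) + (-¾ + 181/7260) = (-3/2 - I*√3/1350) - 1316/1815 = -8077/3630 - I*√3/1350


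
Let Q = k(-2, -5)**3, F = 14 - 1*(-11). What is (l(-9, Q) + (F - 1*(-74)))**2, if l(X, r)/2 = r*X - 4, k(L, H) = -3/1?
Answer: 332929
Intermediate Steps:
F = 25 (F = 14 + 11 = 25)
k(L, H) = -3 (k(L, H) = -3*1 = -3)
Q = -27 (Q = (-3)**3 = -27)
l(X, r) = -8 + 2*X*r (l(X, r) = 2*(r*X - 4) = 2*(X*r - 4) = 2*(-4 + X*r) = -8 + 2*X*r)
(l(-9, Q) + (F - 1*(-74)))**2 = ((-8 + 2*(-9)*(-27)) + (25 - 1*(-74)))**2 = ((-8 + 486) + (25 + 74))**2 = (478 + 99)**2 = 577**2 = 332929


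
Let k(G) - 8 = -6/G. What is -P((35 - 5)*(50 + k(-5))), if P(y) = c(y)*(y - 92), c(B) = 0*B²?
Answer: 0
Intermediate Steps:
k(G) = 8 - 6/G
c(B) = 0
P(y) = 0 (P(y) = 0*(y - 92) = 0*(-92 + y) = 0)
-P((35 - 5)*(50 + k(-5))) = -1*0 = 0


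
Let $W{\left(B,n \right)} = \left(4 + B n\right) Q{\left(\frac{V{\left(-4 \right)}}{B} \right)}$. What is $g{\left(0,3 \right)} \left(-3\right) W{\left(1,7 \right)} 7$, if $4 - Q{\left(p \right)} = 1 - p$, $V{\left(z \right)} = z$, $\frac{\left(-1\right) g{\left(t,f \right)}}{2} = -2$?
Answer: $924$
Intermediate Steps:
$g{\left(t,f \right)} = 4$ ($g{\left(t,f \right)} = \left(-2\right) \left(-2\right) = 4$)
$Q{\left(p \right)} = 3 + p$ ($Q{\left(p \right)} = 4 - \left(1 - p\right) = 4 + \left(-1 + p\right) = 3 + p$)
$W{\left(B,n \right)} = \left(3 - \frac{4}{B}\right) \left(4 + B n\right)$ ($W{\left(B,n \right)} = \left(4 + B n\right) \left(3 - \frac{4}{B}\right) = \left(3 - \frac{4}{B}\right) \left(4 + B n\right)$)
$g{\left(0,3 \right)} \left(-3\right) W{\left(1,7 \right)} 7 = 4 \left(-3\right) \frac{\left(-4 + 3 \cdot 1\right) \left(4 + 1 \cdot 7\right)}{1} \cdot 7 = - 12 \cdot 1 \left(-4 + 3\right) \left(4 + 7\right) 7 = - 12 \cdot 1 \left(-1\right) 11 \cdot 7 = \left(-12\right) \left(-11\right) 7 = 132 \cdot 7 = 924$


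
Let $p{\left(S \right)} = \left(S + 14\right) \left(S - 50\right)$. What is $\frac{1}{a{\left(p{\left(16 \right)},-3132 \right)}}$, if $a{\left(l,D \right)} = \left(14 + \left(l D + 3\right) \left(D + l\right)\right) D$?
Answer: $\frac{1}{41543341985304} \approx 2.4071 \cdot 10^{-14}$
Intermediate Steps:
$p{\left(S \right)} = \left(-50 + S\right) \left(14 + S\right)$ ($p{\left(S \right)} = \left(14 + S\right) \left(-50 + S\right) = \left(-50 + S\right) \left(14 + S\right)$)
$a{\left(l,D \right)} = D \left(14 + \left(3 + D l\right) \left(D + l\right)\right)$ ($a{\left(l,D \right)} = \left(14 + \left(D l + 3\right) \left(D + l\right)\right) D = \left(14 + \left(3 + D l\right) \left(D + l\right)\right) D = D \left(14 + \left(3 + D l\right) \left(D + l\right)\right)$)
$\frac{1}{a{\left(p{\left(16 \right)},-3132 \right)}} = \frac{1}{\left(-3132\right) \left(14 + 3 \left(-3132\right) + 3 \left(-700 + 16^{2} - 576\right) - 3132 \left(-700 + 16^{2} - 576\right)^{2} + \left(-700 + 16^{2} - 576\right) \left(-3132\right)^{2}\right)} = \frac{1}{\left(-3132\right) \left(14 - 9396 + 3 \left(-700 + 256 - 576\right) - 3132 \left(-700 + 256 - 576\right)^{2} + \left(-700 + 256 - 576\right) 9809424\right)} = \frac{1}{\left(-3132\right) \left(14 - 9396 + 3 \left(-1020\right) - 3132 \left(-1020\right)^{2} - 10005612480\right)} = \frac{1}{\left(-3132\right) \left(14 - 9396 - 3060 - 3258532800 - 10005612480\right)} = \frac{1}{\left(-3132\right) \left(-13264157722\right)} = \frac{1}{41543341985304}$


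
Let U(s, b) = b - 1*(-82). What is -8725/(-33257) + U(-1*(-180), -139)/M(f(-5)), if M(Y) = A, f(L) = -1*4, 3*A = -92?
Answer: 6489647/3059644 ≈ 2.1210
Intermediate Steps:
A = -92/3 (A = (⅓)*(-92) = -92/3 ≈ -30.667)
f(L) = -4
M(Y) = -92/3
U(s, b) = 82 + b (U(s, b) = b + 82 = 82 + b)
-8725/(-33257) + U(-1*(-180), -139)/M(f(-5)) = -8725/(-33257) + (82 - 139)/(-92/3) = -8725*(-1/33257) - 57*(-3/92) = 8725/33257 + 171/92 = 6489647/3059644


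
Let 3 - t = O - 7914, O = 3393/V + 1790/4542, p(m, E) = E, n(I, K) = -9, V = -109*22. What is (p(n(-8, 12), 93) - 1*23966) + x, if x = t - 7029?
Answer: -125167486837/5445858 ≈ -22984.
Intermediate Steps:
V = -2398
O = -5559293/5445858 (O = 3393/(-2398) + 1790/4542 = 3393*(-1/2398) + 1790*(1/4542) = -3393/2398 + 895/2271 = -5559293/5445858 ≈ -1.0208)
t = 43120417079/5445858 (t = 3 - (-5559293/5445858 - 7914) = 3 - 1*(-43104079505/5445858) = 3 + 43104079505/5445858 = 43120417079/5445858 ≈ 7918.0)
x = 4841481197/5445858 (x = 43120417079/5445858 - 7029 = 4841481197/5445858 ≈ 889.02)
(p(n(-8, 12), 93) - 1*23966) + x = (93 - 1*23966) + 4841481197/5445858 = (93 - 23966) + 4841481197/5445858 = -23873 + 4841481197/5445858 = -125167486837/5445858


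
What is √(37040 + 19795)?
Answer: 3*√6315 ≈ 238.40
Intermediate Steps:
√(37040 + 19795) = √56835 = 3*√6315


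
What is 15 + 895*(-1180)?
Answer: -1056085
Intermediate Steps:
15 + 895*(-1180) = 15 - 1056100 = -1056085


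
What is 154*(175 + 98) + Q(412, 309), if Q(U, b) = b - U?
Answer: 41939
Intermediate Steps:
154*(175 + 98) + Q(412, 309) = 154*(175 + 98) + (309 - 1*412) = 154*273 + (309 - 412) = 42042 - 103 = 41939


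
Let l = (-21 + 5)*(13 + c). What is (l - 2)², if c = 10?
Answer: 136900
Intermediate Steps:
l = -368 (l = (-21 + 5)*(13 + 10) = -16*23 = -368)
(l - 2)² = (-368 - 2)² = (-370)² = 136900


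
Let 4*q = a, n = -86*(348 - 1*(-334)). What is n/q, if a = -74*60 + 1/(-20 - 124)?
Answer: 33783552/639361 ≈ 52.840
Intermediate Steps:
n = -58652 (n = -86*(348 + 334) = -86*682 = -58652)
a = -639361/144 (a = -4440 + 1/(-144) = -4440 - 1/144 = -639361/144 ≈ -4440.0)
q = -639361/576 (q = (1/4)*(-639361/144) = -639361/576 ≈ -1110.0)
n/q = -58652/(-639361/576) = -58652*(-576/639361) = 33783552/639361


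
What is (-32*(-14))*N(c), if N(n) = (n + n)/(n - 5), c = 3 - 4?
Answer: 448/3 ≈ 149.33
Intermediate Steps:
c = -1
N(n) = 2*n/(-5 + n) (N(n) = (2*n)/(-5 + n) = 2*n/(-5 + n))
(-32*(-14))*N(c) = (-32*(-14))*(2*(-1)/(-5 - 1)) = 448*(2*(-1)/(-6)) = 448*(2*(-1)*(-1/6)) = 448*(1/3) = 448/3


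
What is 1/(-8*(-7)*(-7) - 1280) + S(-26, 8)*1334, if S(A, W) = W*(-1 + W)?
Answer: 124905087/1672 ≈ 74704.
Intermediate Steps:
1/(-8*(-7)*(-7) - 1280) + S(-26, 8)*1334 = 1/(-8*(-7)*(-7) - 1280) + (8*(-1 + 8))*1334 = 1/(56*(-7) - 1280) + (8*7)*1334 = 1/(-392 - 1280) + 56*1334 = 1/(-1672) + 74704 = -1/1672 + 74704 = 124905087/1672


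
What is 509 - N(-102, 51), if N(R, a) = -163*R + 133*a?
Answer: -22900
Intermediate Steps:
509 - N(-102, 51) = 509 - (-163*(-102) + 133*51) = 509 - (16626 + 6783) = 509 - 1*23409 = 509 - 23409 = -22900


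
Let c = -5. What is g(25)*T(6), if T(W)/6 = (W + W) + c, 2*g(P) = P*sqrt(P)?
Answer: 2625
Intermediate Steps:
g(P) = P**(3/2)/2 (g(P) = (P*sqrt(P))/2 = P**(3/2)/2)
T(W) = -30 + 12*W (T(W) = 6*((W + W) - 5) = 6*(2*W - 5) = 6*(-5 + 2*W) = -30 + 12*W)
g(25)*T(6) = (25**(3/2)/2)*(-30 + 12*6) = ((1/2)*125)*(-30 + 72) = (125/2)*42 = 2625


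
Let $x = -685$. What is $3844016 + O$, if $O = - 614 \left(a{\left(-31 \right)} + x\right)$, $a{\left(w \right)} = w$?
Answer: $4283640$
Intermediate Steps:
$O = 439624$ ($O = - 614 \left(-31 - 685\right) = \left(-614\right) \left(-716\right) = 439624$)
$3844016 + O = 3844016 + 439624 = 4283640$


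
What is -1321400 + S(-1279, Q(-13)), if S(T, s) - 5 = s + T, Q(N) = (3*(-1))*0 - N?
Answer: -1322661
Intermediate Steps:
Q(N) = -N (Q(N) = -3*0 - N = 0 - N = -N)
S(T, s) = 5 + T + s (S(T, s) = 5 + (s + T) = 5 + (T + s) = 5 + T + s)
-1321400 + S(-1279, Q(-13)) = -1321400 + (5 - 1279 - 1*(-13)) = -1321400 + (5 - 1279 + 13) = -1321400 - 1261 = -1322661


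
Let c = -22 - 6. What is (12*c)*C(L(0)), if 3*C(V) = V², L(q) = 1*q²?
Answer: 0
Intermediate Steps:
L(q) = q²
C(V) = V²/3
c = -28
(12*c)*C(L(0)) = (12*(-28))*((0²)²/3) = -112*0² = -112*0 = -336*0 = 0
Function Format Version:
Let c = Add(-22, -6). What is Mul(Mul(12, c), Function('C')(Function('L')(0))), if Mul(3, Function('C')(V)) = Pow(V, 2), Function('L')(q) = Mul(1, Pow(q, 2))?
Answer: 0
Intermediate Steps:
Function('L')(q) = Pow(q, 2)
Function('C')(V) = Mul(Rational(1, 3), Pow(V, 2))
c = -28
Mul(Mul(12, c), Function('C')(Function('L')(0))) = Mul(Mul(12, -28), Mul(Rational(1, 3), Pow(Pow(0, 2), 2))) = Mul(-336, Mul(Rational(1, 3), Pow(0, 2))) = Mul(-336, Mul(Rational(1, 3), 0)) = Mul(-336, 0) = 0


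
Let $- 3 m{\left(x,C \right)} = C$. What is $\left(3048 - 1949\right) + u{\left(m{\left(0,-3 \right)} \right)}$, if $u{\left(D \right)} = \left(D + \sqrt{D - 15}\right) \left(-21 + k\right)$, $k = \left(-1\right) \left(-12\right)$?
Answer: $1090 - 9 i \sqrt{14} \approx 1090.0 - 33.675 i$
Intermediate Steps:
$m{\left(x,C \right)} = - \frac{C}{3}$
$k = 12$
$u{\left(D \right)} = - 9 D - 9 \sqrt{-15 + D}$ ($u{\left(D \right)} = \left(D + \sqrt{D - 15}\right) \left(-21 + 12\right) = \left(D + \sqrt{-15 + D}\right) \left(-9\right) = - 9 D - 9 \sqrt{-15 + D}$)
$\left(3048 - 1949\right) + u{\left(m{\left(0,-3 \right)} \right)} = \left(3048 - 1949\right) - \left(9 \sqrt{-15 - -1} + 9 \left(- \frac{1}{3}\right) \left(-3\right)\right) = \left(3048 - 1949\right) - \left(9 + 9 \sqrt{-15 + 1}\right) = 1099 - \left(9 + 9 \sqrt{-14}\right) = 1099 - \left(9 + 9 i \sqrt{14}\right) = 1090 - 9 i \sqrt{14}$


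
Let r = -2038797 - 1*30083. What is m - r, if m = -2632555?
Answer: -563675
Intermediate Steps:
r = -2068880 (r = -2038797 - 30083 = -2068880)
m - r = -2632555 - 1*(-2068880) = -2632555 + 2068880 = -563675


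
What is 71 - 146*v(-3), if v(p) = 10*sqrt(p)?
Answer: 71 - 1460*I*sqrt(3) ≈ 71.0 - 2528.8*I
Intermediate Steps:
71 - 146*v(-3) = 71 - 1460*sqrt(-3) = 71 - 1460*I*sqrt(3)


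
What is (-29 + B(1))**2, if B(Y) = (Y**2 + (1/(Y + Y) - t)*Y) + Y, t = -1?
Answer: 2601/4 ≈ 650.25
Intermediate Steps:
B(Y) = Y + Y**2 + Y*(1 + 1/(2*Y)) (B(Y) = (Y**2 + (1/(Y + Y) - 1*(-1))*Y) + Y = (Y**2 + (1/(2*Y) + 1)*Y) + Y = (Y**2 + (1 + 1/(2*Y))*Y) + Y = (Y**2 + Y*(1 + 1/(2*Y))) + Y = Y + Y**2 + Y*(1 + 1/(2*Y)))
(-29 + B(1))**2 = (-29 + (1/2 + 1**2 + 2*1))**2 = (-29 + (1/2 + 1 + 2))**2 = (-29 + 7/2)**2 = (-51/2)**2 = 2601/4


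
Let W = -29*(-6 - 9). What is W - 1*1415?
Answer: -980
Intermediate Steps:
W = 435 (W = -29*(-15) = 435)
W - 1*1415 = 435 - 1*1415 = 435 - 1415 = -980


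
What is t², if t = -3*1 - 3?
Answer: 36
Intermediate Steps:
t = -6 (t = -3 - 3 = -6)
t² = (-6)² = 36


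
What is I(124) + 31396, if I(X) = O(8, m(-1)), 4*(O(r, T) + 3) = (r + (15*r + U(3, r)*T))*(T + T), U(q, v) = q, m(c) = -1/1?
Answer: 62661/2 ≈ 31331.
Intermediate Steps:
m(c) = -1 (m(c) = -1*1 = -1)
O(r, T) = -3 + T*(3*T + 16*r)/2 (O(r, T) = -3 + ((r + (15*r + 3*T))*(T + T))/4 = -3 + ((r + (3*T + 15*r))*(2*T))/4 = -3 + ((3*T + 16*r)*(2*T))/4 = -3 + (2*T*(3*T + 16*r))/4 = -3 + T*(3*T + 16*r)/2)
I(X) = -131/2 (I(X) = -3 + (3/2)*(-1)**2 + 8*(-1)*8 = -3 + (3/2)*1 - 64 = -3 + 3/2 - 64 = -131/2)
I(124) + 31396 = -131/2 + 31396 = 62661/2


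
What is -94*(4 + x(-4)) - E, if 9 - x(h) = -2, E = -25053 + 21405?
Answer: 2238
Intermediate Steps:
E = -3648
x(h) = 11 (x(h) = 9 - 1*(-2) = 9 + 2 = 11)
-94*(4 + x(-4)) - E = -94*(4 + 11) - 1*(-3648) = -94*15 + 3648 = -1410 + 3648 = 2238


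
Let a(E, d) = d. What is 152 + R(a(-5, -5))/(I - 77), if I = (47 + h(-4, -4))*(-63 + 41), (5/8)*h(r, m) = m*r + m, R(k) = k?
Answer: 1165409/7667 ≈ 152.00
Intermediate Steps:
h(r, m) = 8*m/5 + 8*m*r/5 (h(r, m) = 8*(m*r + m)/5 = 8*(m + m*r)/5 = 8*m/5 + 8*m*r/5)
I = -7282/5 (I = (47 + (8/5)*(-4)*(1 - 4))*(-63 + 41) = (47 + (8/5)*(-4)*(-3))*(-22) = (47 + 96/5)*(-22) = (331/5)*(-22) = -7282/5 ≈ -1456.4)
152 + R(a(-5, -5))/(I - 77) = 152 - 5/(-7282/5 - 77) = 152 - 5/(-7667/5) = 152 - 5/7667*(-5) = 152 + 25/7667 = 1165409/7667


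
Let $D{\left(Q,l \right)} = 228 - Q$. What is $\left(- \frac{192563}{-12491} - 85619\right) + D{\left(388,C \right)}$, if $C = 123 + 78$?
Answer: $- \frac{1071272926}{12491} \approx -85764.0$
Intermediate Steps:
$C = 201$
$\left(- \frac{192563}{-12491} - 85619\right) + D{\left(388,C \right)} = \left(- \frac{192563}{-12491} - 85619\right) + \left(228 - 388\right) = \left(\left(-192563\right) \left(- \frac{1}{12491}\right) - 85619\right) + \left(228 - 388\right) = \left(\frac{192563}{12491} - 85619\right) - 160 = - \frac{1069274366}{12491} - 160 = - \frac{1071272926}{12491}$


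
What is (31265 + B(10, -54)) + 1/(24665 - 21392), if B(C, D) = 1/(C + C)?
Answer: 2046610193/65460 ≈ 31265.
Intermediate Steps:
B(C, D) = 1/(2*C)
(31265 + B(10, -54)) + 1/(24665 - 21392) = (31265 + (1/2)/10) + 1/(24665 - 21392) = (31265 + (1/2)*(1/10)) + 1/3273 = (31265 + 1/20) + 1/3273 = 625301/20 + 1/3273 = 2046610193/65460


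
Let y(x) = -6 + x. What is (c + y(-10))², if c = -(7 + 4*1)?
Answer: 729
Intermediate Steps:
c = -11 (c = -(7 + 4) = -1*11 = -11)
(c + y(-10))² = (-11 + (-6 - 10))² = (-11 - 16)² = (-27)² = 729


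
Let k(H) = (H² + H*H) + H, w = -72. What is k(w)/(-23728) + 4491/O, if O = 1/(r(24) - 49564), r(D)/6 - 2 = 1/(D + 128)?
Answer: -25081796579103/112708 ≈ -2.2254e+8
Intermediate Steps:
r(D) = 12 + 6/(128 + D) (r(D) = 12 + 6/(D + 128) = 12 + 6/(128 + D))
k(H) = H + 2*H² (k(H) = (H² + H²) + H = 2*H² + H = H + 2*H²)
O = -76/3765949 (O = 1/(6*(257 + 2*24)/(128 + 24) - 49564) = 1/(6*(257 + 48)/152 - 49564) = 1/(6*(1/152)*305 - 49564) = 1/(915/76 - 49564) = 1/(-3765949/76) = -76/3765949 ≈ -2.0181e-5)
k(w)/(-23728) + 4491/O = -72*(1 + 2*(-72))/(-23728) + 4491/(-76/3765949) = -72*(1 - 144)*(-1/23728) + 4491*(-3765949/76) = -72*(-143)*(-1/23728) - 16912876959/76 = 10296*(-1/23728) - 16912876959/76 = -1287/2966 - 16912876959/76 = -25081796579103/112708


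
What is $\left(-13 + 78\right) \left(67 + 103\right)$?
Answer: $11050$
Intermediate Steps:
$\left(-13 + 78\right) \left(67 + 103\right) = 65 \cdot 170 = 11050$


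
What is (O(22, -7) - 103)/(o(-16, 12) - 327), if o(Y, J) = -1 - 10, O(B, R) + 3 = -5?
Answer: 111/338 ≈ 0.32840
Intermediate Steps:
O(B, R) = -8 (O(B, R) = -3 - 5 = -8)
o(Y, J) = -11
(O(22, -7) - 103)/(o(-16, 12) - 327) = (-8 - 103)/(-11 - 327) = -111/(-338) = -111*(-1/338) = 111/338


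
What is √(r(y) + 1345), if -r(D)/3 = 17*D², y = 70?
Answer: I*√248555 ≈ 498.55*I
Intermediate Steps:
r(D) = -51*D²
√(r(y) + 1345) = √(-51*70² + 1345) = √(-51*4900 + 1345) = √(-249900 + 1345) = √(-248555) = I*√248555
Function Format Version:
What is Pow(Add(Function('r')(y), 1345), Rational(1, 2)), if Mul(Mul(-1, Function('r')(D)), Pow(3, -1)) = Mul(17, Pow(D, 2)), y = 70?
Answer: Mul(I, Pow(248555, Rational(1, 2))) ≈ Mul(498.55, I)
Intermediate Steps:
Function('r')(D) = Mul(-51, Pow(D, 2)) (Function('r')(D) = Mul(-3, Mul(17, Pow(D, 2))) = Mul(-51, Pow(D, 2)))
Pow(Add(Function('r')(y), 1345), Rational(1, 2)) = Pow(Add(Mul(-51, Pow(70, 2)), 1345), Rational(1, 2)) = Pow(Add(Mul(-51, 4900), 1345), Rational(1, 2)) = Pow(Add(-249900, 1345), Rational(1, 2)) = Pow(-248555, Rational(1, 2)) = Mul(I, Pow(248555, Rational(1, 2)))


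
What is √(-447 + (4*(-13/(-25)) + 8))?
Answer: I*√10923/5 ≈ 20.903*I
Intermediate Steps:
√(-447 + (4*(-13/(-25)) + 8)) = √(-447 + (4*(-13*(-1/25)) + 8)) = √(-447 + (4*(13/25) + 8)) = √(-447 + (52/25 + 8)) = √(-447 + 252/25) = √(-10923/25) = I*√10923/5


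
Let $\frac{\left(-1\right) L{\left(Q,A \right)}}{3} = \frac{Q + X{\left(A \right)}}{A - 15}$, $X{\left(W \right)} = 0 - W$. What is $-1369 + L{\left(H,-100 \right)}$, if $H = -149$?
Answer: $- \frac{157582}{115} \approx -1370.3$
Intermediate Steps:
$X{\left(W \right)} = - W$
$L{\left(Q,A \right)} = - \frac{3 \left(Q - A\right)}{-15 + A}$ ($L{\left(Q,A \right)} = - 3 \frac{Q - A}{A - 15} = - 3 \frac{Q - A}{-15 + A} = - \frac{3 \left(Q - A\right)}{-15 + A}$)
$-1369 + L{\left(H,-100 \right)} = -1369 + \frac{3 \left(-100 - -149\right)}{-15 - 100} = -1369 + \frac{3 \left(-100 + 149\right)}{-115} = -1369 + 3 \left(- \frac{1}{115}\right) 49 = -1369 - \frac{147}{115} = - \frac{157582}{115}$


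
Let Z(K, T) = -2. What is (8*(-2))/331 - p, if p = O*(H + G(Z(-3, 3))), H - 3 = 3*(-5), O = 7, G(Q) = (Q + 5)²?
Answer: 6935/331 ≈ 20.952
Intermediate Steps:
G(Q) = (5 + Q)²
H = -12 (H = 3 + 3*(-5) = 3 - 15 = -12)
p = -21 (p = 7*(-12 + (5 - 2)²) = 7*(-12 + 3²) = 7*(-12 + 9) = 7*(-3) = -21)
(8*(-2))/331 - p = (8*(-2))/331 - 1*(-21) = -16*1/331 + 21 = -16/331 + 21 = 6935/331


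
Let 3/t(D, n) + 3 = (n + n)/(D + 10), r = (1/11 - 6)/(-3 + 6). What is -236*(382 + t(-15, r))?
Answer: -6557732/73 ≈ -89832.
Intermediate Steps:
r = -65/33 (r = (1/11 - 6)/3 = -65/11*⅓ = -65/33 ≈ -1.9697)
t(D, n) = 3/(-3 + 2*n/(10 + D)) (t(D, n) = 3/(-3 + (n + n)/(D + 10)) = 3/(-3 + (2*n)/(10 + D)) = 3/(-3 + 2*n/(10 + D)))
-236*(382 + t(-15, r)) = -236*(382 + 3*(10 - 15)/(-30 - 3*(-15) + 2*(-65/33))) = -236*(382 + 3*(-5)/(-30 + 45 - 130/33)) = -236*(382 + 3*(-5)/(365/33)) = -236*(382 + 3*(33/365)*(-5)) = -236*(382 - 99/73) = -236*27787/73 = -6557732/73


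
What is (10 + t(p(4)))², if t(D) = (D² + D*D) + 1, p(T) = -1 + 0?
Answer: 169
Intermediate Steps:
p(T) = -1
t(D) = 1 + 2*D² (t(D) = (D² + D²) + 1 = 2*D² + 1 = 1 + 2*D²)
(10 + t(p(4)))² = (10 + (1 + 2*(-1)²))² = (10 + (1 + 2*1))² = (10 + (1 + 2))² = (10 + 3)² = 13² = 169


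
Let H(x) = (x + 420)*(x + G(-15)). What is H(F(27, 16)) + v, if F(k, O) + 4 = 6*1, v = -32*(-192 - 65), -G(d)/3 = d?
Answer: 28058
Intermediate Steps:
G(d) = -3*d
v = 8224 (v = -32*(-257) = 8224)
F(k, O) = 2 (F(k, O) = -4 + 6*1 = -4 + 6 = 2)
H(x) = (45 + x)*(420 + x) (H(x) = (x + 420)*(x - 3*(-15)) = (420 + x)*(x + 45) = (420 + x)*(45 + x) = (45 + x)*(420 + x))
H(F(27, 16)) + v = (18900 + 2**2 + 465*2) + 8224 = (18900 + 4 + 930) + 8224 = 19834 + 8224 = 28058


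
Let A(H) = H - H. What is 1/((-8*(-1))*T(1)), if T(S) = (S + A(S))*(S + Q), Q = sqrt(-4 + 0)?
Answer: 1/40 - I/20 ≈ 0.025 - 0.05*I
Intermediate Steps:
A(H) = 0
Q = 2*I (Q = sqrt(-4) = 2*I ≈ 2.0*I)
T(S) = S*(S + 2*I) (T(S) = (S + 0)*(S + 2*I) = S*(S + 2*I))
1/((-8*(-1))*T(1)) = 1/((-8*(-1))*(1*(1 + 2*I))) = 1/(8*(1 + 2*I)) = 1/(8 + 16*I) = (8 - 16*I)/320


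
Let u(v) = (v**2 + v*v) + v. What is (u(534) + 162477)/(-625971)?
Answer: -244441/208657 ≈ -1.1715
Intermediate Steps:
u(v) = v + 2*v**2 (u(v) = (v**2 + v**2) + v = 2*v**2 + v = v + 2*v**2)
(u(534) + 162477)/(-625971) = (534*(1 + 2*534) + 162477)/(-625971) = (534*(1 + 1068) + 162477)*(-1/625971) = (534*1069 + 162477)*(-1/625971) = (570846 + 162477)*(-1/625971) = 733323*(-1/625971) = -244441/208657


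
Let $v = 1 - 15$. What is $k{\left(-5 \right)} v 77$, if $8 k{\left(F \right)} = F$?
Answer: $\frac{2695}{4} \approx 673.75$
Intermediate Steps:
$k{\left(F \right)} = \frac{F}{8}$
$v = -14$
$k{\left(-5 \right)} v 77 = \frac{1}{8} \left(-5\right) \left(-14\right) 77 = \left(- \frac{5}{8}\right) \left(-14\right) 77 = \frac{35}{4} \cdot 77 = \frac{2695}{4}$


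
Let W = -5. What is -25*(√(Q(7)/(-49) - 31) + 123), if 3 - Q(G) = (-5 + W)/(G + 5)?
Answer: -3075 - 25*I*√54822/42 ≈ -3075.0 - 139.37*I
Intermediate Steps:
Q(G) = 3 + 10/(5 + G) (Q(G) = 3 - (-5 - 5)/(G + 5) = 3 - (-10)/(5 + G) = 3 + 10/(5 + G))
-25*(√(Q(7)/(-49) - 31) + 123) = -25*(√(((25 + 3*7)/(5 + 7))/(-49) - 31) + 123) = -25*(√(((25 + 21)/12)*(-1/49) - 31) + 123) = -25*(√(((1/12)*46)*(-1/49) - 31) + 123) = -25*(√((23/6)*(-1/49) - 31) + 123) = -25*(√(-23/294 - 31) + 123) = -25*(√(-9137/294) + 123) = -25*(I*√54822/42 + 123) = -25*(123 + I*√54822/42) = -3075 - 25*I*√54822/42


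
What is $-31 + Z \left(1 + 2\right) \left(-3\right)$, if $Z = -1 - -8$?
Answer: $-94$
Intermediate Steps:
$Z = 7$ ($Z = -1 + 8 = 7$)
$-31 + Z \left(1 + 2\right) \left(-3\right) = -31 + 7 \left(1 + 2\right) \left(-3\right) = -31 + 7 \cdot 3 \left(-3\right) = -31 + 7 \left(-9\right) = -31 - 63 = -94$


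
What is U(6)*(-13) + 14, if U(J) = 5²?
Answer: -311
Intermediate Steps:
U(J) = 25
U(6)*(-13) + 14 = 25*(-13) + 14 = -325 + 14 = -311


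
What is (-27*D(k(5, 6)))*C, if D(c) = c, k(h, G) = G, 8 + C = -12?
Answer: 3240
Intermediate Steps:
C = -20 (C = -8 - 12 = -20)
(-27*D(k(5, 6)))*C = -27*6*(-20) = -162*(-20) = 3240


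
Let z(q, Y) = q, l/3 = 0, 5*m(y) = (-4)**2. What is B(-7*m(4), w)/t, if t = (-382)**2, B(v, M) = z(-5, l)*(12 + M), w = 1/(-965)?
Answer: -11579/28163332 ≈ -0.00041114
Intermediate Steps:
m(y) = 16/5 (m(y) = (1/5)*(-4)**2 = (1/5)*16 = 16/5)
l = 0 (l = 3*0 = 0)
w = -1/965 ≈ -0.0010363
B(v, M) = -60 - 5*M (B(v, M) = -5*(12 + M) = -60 - 5*M)
t = 145924
B(-7*m(4), w)/t = (-60 - 5*(-1/965))/145924 = (-60 + 1/193)*(1/145924) = -11579/193*1/145924 = -11579/28163332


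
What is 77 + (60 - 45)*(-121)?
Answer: -1738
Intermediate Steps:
77 + (60 - 45)*(-121) = 77 + 15*(-121) = 77 - 1815 = -1738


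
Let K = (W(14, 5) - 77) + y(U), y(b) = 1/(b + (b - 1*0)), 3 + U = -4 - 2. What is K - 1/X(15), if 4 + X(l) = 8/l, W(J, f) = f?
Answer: -33587/468 ≈ -71.767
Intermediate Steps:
X(l) = -4 + 8/l
U = -9 (U = -3 + (-4 - 2) = -3 - 6 = -9)
y(b) = 1/(2*b) (y(b) = 1/(b + (b + 0)) = 1/(b + b) = 1/(2*b))
K = -1297/18 (K = (5 - 77) + (1/2)/(-9) = -72 + (1/2)*(-1/9) = -72 - 1/18 = -1297/18 ≈ -72.056)
K - 1/X(15) = -1297/18 - 1/(-4 + 8/15) = -1297/18 - 1/(-52/15) = -1297/18 - 1*(-15/52) = -1297/18 + 15/52 = -33587/468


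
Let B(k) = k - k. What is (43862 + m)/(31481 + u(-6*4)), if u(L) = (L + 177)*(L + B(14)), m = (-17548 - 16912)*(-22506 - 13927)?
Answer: 1255525042/27809 ≈ 45148.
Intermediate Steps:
B(k) = 0
m = 1255481180 (m = -34460*(-36433) = 1255481180)
u(L) = L*(177 + L) (u(L) = (L + 177)*(L + 0) = (177 + L)*L = L*(177 + L))
(43862 + m)/(31481 + u(-6*4)) = (43862 + 1255481180)/(31481 + (-6*4)*(177 - 6*4)) = 1255525042/(31481 - 24*(177 - 24)) = 1255525042/(31481 - 24*153) = 1255525042/(31481 - 3672) = 1255525042/27809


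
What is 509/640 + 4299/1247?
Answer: 3386083/798080 ≈ 4.2428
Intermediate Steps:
509/640 + 4299/1247 = 3386083/798080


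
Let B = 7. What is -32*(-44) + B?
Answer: 1415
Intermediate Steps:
-32*(-44) + B = -32*(-44) + 7 = 1408 + 7 = 1415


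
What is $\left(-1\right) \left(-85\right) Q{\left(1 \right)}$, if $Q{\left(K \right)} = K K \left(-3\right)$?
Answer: $-255$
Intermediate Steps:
$Q{\left(K \right)} = - 3 K^{2}$ ($Q{\left(K \right)} = K^{2} \left(-3\right) = - 3 K^{2}$)
$\left(-1\right) \left(-85\right) Q{\left(1 \right)} = \left(-1\right) \left(-85\right) \left(- 3 \cdot 1^{2}\right) = 85 \left(\left(-3\right) 1\right) = 85 \left(-3\right) = -255$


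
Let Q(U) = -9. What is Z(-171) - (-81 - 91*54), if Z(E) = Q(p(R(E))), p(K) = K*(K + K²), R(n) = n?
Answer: 4986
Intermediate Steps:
Z(E) = -9
Z(-171) - (-81 - 91*54) = -9 - (-81 - 91*54) = -9 - (-81 - 4914) = -9 - 1*(-4995) = -9 + 4995 = 4986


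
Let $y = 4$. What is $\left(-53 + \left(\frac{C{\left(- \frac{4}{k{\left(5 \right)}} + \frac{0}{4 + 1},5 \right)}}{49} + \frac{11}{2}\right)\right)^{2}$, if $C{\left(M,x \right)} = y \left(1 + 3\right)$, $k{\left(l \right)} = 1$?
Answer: $\frac{21372129}{9604} \approx 2225.3$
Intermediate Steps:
$C{\left(M,x \right)} = 16$ ($C{\left(M,x \right)} = 4 \left(1 + 3\right) = 4 \cdot 4 = 16$)
$\left(-53 + \left(\frac{C{\left(- \frac{4}{k{\left(5 \right)}} + \frac{0}{4 + 1},5 \right)}}{49} + \frac{11}{2}\right)\right)^{2} = \left(-53 + \left(\frac{16}{49} + \frac{11}{2}\right)\right)^{2} = \left(-53 + \frac{571}{98}\right)^{2} = \left(- \frac{4623}{98}\right)^{2} = \frac{21372129}{9604}$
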